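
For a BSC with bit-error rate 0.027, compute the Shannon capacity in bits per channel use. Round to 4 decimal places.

Binary symmetric channel: C = 1 − h₂(ε) where h₂ is the binary entropy function.
h₂(0.027) = −0.027·log₂0.027 − 0.973·log₂0.973 = 0.1791.
C = 1 − 0.1791 = 0.8209 bits per channel use.

0.8209 bits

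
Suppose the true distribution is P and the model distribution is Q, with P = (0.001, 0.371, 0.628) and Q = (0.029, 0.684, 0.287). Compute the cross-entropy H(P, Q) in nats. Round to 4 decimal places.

H(P,Q) = −Σ p·ln q.
  −0.001·ln(0.029) = 0.00354
  −0.371·ln(0.684) = 0.14090
  −0.628·ln(0.287) = 0.78392
H(P,Q) = 0.9284 nats.

0.9284 nats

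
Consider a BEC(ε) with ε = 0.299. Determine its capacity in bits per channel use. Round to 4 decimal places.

Binary erasure channel: capacity C = 1 − ε.
C = 1 − 0.299 = 0.7010 bits per channel use.

0.7010 bits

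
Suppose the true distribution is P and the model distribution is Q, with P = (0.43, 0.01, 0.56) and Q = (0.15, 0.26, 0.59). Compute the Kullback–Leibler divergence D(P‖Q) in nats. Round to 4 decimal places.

0.3910 nats

D(P‖Q) = Σ p·ln(p/q).
  0.43·ln(0.43/0.15) = 0.45285
  0.01·ln(0.01/0.26) = -0.03258
  0.56·ln(0.56/0.59) = -0.02922
D(P‖Q) = 0.3910 nats.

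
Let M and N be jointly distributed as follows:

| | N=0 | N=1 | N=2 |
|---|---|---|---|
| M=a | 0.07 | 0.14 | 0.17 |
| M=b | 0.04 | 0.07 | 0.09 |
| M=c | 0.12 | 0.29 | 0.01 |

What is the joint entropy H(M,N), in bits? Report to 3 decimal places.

H(M,N) = −Σ p(x,y)·log₂ p(x,y) over all 9 cells.
  cell (a,0): −0.07·log₂0.07 = 0.2686
  cell (a,1): −0.14·log₂0.14 = 0.3971
  cell (a,2): −0.17·log₂0.17 = 0.4346
  cell (b,0): −0.04·log₂0.04 = 0.1858
  cell (b,1): −0.07·log₂0.07 = 0.2686
  cell (b,2): −0.09·log₂0.09 = 0.3127
  cell (c,0): −0.12·log₂0.12 = 0.3671
  cell (c,1): −0.29·log₂0.29 = 0.5179
  cell (c,2): −0.01·log₂0.01 = 0.0664
Sum = 2.819 bits.

2.819 bits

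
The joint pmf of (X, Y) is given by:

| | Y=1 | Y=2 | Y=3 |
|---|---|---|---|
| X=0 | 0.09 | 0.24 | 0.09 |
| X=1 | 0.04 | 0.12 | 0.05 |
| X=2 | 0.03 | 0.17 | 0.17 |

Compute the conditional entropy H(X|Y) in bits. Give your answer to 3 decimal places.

Marginals: p(X) = (0.4200, 0.2100, 0.3700), p(Y) = (0.1600, 0.5300, 0.3100).
H(X|Y) = Σ p(Y) · H(X|Y=·).
  Y=1: p=0.1600, H(X|Y=1) = 1.4197
  Y=2: p=0.5300, H(X|Y=2) = 1.5289
  Y=3: p=0.3100, H(X|Y=3) = 1.4179
Weighted sum = 1.477 bits.

1.477 bits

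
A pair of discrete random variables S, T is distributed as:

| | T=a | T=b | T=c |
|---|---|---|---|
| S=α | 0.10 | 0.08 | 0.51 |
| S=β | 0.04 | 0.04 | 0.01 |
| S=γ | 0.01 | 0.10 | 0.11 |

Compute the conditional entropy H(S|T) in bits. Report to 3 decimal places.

Marginals: p(S) = (0.6900, 0.0900, 0.2200), p(T) = (0.1500, 0.2200, 0.6300).
H(S|T) = Σ p(T) · H(S|T=·).
  T=a: p=0.1500, H(S|T=a) = 1.1589
  T=b: p=0.2200, H(S|T=b) = 1.4949
  T=c: p=0.6300, H(S|T=c) = 0.7813
Weighted sum = 0.995 bits.

0.995 bits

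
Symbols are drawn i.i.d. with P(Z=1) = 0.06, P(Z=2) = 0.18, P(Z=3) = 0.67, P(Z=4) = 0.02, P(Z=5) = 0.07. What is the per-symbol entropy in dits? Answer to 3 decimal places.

0.439 dits

H(Z) = −Σ p·log₁₀ p.
  −(0.06)·log₁₀(0.06) = 0.0733
  −(0.18)·log₁₀(0.18) = 0.1341
  −(0.67)·log₁₀(0.67) = 0.1165
  −(0.02)·log₁₀(0.02) = 0.0340
  −(0.07)·log₁₀(0.07) = 0.0808
Sum: 0.0733 + 0.1341 + 0.1165 + 0.0340 + 0.0808 = 0.439 dits.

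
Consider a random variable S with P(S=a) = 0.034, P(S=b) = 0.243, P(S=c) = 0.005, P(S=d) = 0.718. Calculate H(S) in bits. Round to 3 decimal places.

1.043 bits

H(S) = −Σ p·log₂ p.
  −(0.034)·log₂(0.034) = 0.1659
  −(0.243)·log₂(0.243) = 0.4960
  −(0.005)·log₂(0.005) = 0.0382
  −(0.718)·log₂(0.718) = 0.3432
Sum: 0.1659 + 0.4960 + 0.0382 + 0.3432 = 1.043 bits.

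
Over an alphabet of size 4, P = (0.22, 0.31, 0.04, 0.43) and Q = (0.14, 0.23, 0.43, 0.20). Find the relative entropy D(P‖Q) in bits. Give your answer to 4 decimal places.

D(P‖Q) = Σ p·log₂(p/q).
  0.22·log₂(0.22/0.14) = 0.14346
  0.31·log₂(0.31/0.23) = 0.13350
  0.04·log₂(0.04/0.43) = -0.13705
  0.43·log₂(0.43/0.20) = 0.47486
D(P‖Q) = 0.6148 bits.

0.6148 bits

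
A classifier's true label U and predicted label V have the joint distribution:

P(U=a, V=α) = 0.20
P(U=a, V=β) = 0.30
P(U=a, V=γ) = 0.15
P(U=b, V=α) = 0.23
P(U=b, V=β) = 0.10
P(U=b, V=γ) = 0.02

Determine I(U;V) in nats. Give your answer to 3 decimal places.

0.064 nats

Marginals: p(U) = (0.6500, 0.3500), p(V) = (0.4300, 0.4000, 0.1700).
I(U;V) = H(U) + H(V) − H(U,V).
H(U) = 0.6474, H(V) = 1.0307, H(U,V) = 1.6142.
I(U;V) = 0.6474 + 1.0307 − 1.6142 = 0.064 nats.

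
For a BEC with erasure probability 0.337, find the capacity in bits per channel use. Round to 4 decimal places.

0.6630 bits

Binary erasure channel: capacity C = 1 − ε.
C = 1 − 0.337 = 0.6630 bits per channel use.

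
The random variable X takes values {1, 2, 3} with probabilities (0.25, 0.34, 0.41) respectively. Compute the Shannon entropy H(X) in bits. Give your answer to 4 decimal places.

H(X) = −Σ p·log₂ p.
  −(0.25)·log₂(0.25) = 0.50000
  −(0.34)·log₂(0.34) = 0.52917
  −(0.41)·log₂(0.41) = 0.52738
Sum: 0.50000 + 0.52917 + 0.52738 = 1.5566 bits.

1.5566 bits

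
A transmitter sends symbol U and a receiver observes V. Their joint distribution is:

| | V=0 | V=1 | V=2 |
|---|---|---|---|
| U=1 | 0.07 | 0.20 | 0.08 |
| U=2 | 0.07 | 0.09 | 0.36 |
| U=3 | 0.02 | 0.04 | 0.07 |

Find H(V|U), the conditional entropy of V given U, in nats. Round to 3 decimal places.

Marginals: p(U) = (0.3500, 0.5200, 0.1300), p(V) = (0.1600, 0.3300, 0.5100).
H(V|U) = Σ p(U) · H(V|U=·).
  U=1: p=0.3500, H(V|U=1) = 0.9790
  U=2: p=0.5200, H(V|U=2) = 0.8281
  U=3: p=0.1300, H(V|U=3) = 0.9840
Weighted sum = 0.901 nats.

0.901 nats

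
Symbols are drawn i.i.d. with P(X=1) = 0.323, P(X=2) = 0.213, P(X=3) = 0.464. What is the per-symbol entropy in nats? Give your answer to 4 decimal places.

H(X) = −Σ p·ln p.
  −(0.323)·ln(0.323) = 0.36502
  −(0.213)·ln(0.213) = 0.32940
  −(0.464)·ln(0.464) = 0.35629
Sum: 0.36502 + 0.32940 + 0.35629 = 1.0507 nats.

1.0507 nats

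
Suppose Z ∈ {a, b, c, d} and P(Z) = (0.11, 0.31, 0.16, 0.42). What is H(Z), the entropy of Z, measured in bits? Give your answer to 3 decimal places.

1.823 bits

H(Z) = −Σ p·log₂ p.
  −(0.11)·log₂(0.11) = 0.3503
  −(0.31)·log₂(0.31) = 0.5238
  −(0.16)·log₂(0.16) = 0.4230
  −(0.42)·log₂(0.42) = 0.5256
Sum: 0.3503 + 0.5238 + 0.4230 + 0.5256 = 1.823 bits.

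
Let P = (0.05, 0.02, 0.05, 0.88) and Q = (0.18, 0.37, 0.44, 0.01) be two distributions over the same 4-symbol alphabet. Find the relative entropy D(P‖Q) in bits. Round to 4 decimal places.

D(P‖Q) = Σ p·log₂(p/q).
  0.05·log₂(0.05/0.18) = -0.09240
  0.02·log₂(0.02/0.37) = -0.08419
  0.05·log₂(0.05/0.44) = -0.15688
  0.88·log₂(0.88/0.01) = 5.68430
D(P‖Q) = 5.3508 bits.

5.3508 bits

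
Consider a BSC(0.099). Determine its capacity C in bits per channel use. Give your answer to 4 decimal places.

0.5342 bits

Binary symmetric channel: C = 1 − h₂(ε) where h₂ is the binary entropy function.
h₂(0.099) = −0.099·log₂0.099 − 0.901·log₂0.901 = 0.4658.
C = 1 − 0.4658 = 0.5342 bits per channel use.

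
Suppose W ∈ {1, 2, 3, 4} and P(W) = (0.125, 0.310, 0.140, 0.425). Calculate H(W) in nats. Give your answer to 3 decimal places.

1.262 nats

H(W) = −Σ p·ln p.
  −(0.125)·ln(0.125) = 0.2599
  −(0.310)·ln(0.310) = 0.3631
  −(0.140)·ln(0.140) = 0.2753
  −(0.425)·ln(0.425) = 0.3637
Sum: 0.2599 + 0.3631 + 0.2753 + 0.3637 = 1.262 nats.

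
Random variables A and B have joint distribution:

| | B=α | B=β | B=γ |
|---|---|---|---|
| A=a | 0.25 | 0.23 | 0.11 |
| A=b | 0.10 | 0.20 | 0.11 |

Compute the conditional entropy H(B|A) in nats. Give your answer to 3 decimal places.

1.045 nats

Chain rule: H(B|A) = H(A,B) − H(A).
Marginals: p(A) = (0.5900, 0.4100), p(B) = (0.3500, 0.4300, 0.2200).
H(A,B) = 1.7223 nats; H(A) = 0.6769 nats.
H(B|A) = 1.7223 − 0.6769 = 1.045 nats.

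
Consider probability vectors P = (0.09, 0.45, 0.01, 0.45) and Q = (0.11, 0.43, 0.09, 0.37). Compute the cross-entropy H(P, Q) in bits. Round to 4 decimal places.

1.5147 bits

H(P,Q) = −Σ p·log₂ q.
  −0.09·log₂(0.11) = 0.28660
  −0.45·log₂(0.43) = 0.54792
  −0.01·log₂(0.09) = 0.03474
  −0.45·log₂(0.37) = 0.64548
H(P,Q) = 1.5147 bits.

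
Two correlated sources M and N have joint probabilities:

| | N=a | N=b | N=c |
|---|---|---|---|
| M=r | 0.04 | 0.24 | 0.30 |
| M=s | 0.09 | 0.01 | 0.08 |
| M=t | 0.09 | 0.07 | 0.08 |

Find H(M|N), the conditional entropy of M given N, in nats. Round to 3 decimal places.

Marginals: p(M) = (0.5800, 0.1800, 0.2400), p(N) = (0.2200, 0.3200, 0.4600).
H(M|N) = Σ p(N) · H(M|N=·).
  N=a: p=0.2200, H(M|N=a) = 1.0413
  N=b: p=0.3200, H(M|N=b) = 0.6565
  N=c: p=0.4600, H(M|N=c) = 0.8872
Weighted sum = 0.847 nats.

0.847 nats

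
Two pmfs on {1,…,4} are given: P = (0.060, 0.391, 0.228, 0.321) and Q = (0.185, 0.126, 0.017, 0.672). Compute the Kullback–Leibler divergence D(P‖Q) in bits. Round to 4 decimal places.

D(P‖Q) = Σ p·log₂(p/q).
  0.060·log₂(0.060/0.185) = -0.09747
  0.391·log₂(0.391/0.126) = 0.63879
  0.228·log₂(0.228/0.017) = 0.85396
  0.321·log₂(0.321/0.672) = -0.34215
D(P‖Q) = 1.0531 bits.

1.0531 bits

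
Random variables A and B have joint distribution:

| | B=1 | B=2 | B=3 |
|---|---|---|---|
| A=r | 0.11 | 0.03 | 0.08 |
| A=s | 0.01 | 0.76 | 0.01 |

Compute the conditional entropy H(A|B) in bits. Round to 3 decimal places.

Chain rule: H(A|B) = H(A,B) − H(B).
Marginals: p(A) = (0.2200, 0.7800), p(B) = (0.1200, 0.7900, 0.0900).
H(A,B) = 1.2273 bits; H(B) = 0.9484 bits.
H(A|B) = 1.2273 − 0.9484 = 0.279 bits.

0.279 bits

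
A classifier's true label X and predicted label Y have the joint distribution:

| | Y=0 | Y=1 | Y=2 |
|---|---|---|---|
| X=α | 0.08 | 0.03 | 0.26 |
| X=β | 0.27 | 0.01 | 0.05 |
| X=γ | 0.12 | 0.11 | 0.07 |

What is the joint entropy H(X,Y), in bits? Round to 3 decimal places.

H(X,Y) = −Σ p(x,y)·log₂ p(x,y) over all 9 cells.
  cell (α,0): −0.08·log₂0.08 = 0.2915
  cell (α,1): −0.03·log₂0.03 = 0.1518
  cell (α,2): −0.26·log₂0.26 = 0.5053
  cell (β,0): −0.27·log₂0.27 = 0.5100
  cell (β,1): −0.01·log₂0.01 = 0.0664
  cell (β,2): −0.05·log₂0.05 = 0.2161
  cell (γ,0): −0.12·log₂0.12 = 0.3671
  cell (γ,1): −0.11·log₂0.11 = 0.3503
  cell (γ,2): −0.07·log₂0.07 = 0.2686
Sum = 2.727 bits.

2.727 bits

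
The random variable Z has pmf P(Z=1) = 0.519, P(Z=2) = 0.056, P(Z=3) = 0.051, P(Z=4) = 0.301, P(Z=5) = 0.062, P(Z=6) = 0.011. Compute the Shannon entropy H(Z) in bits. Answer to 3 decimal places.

H(Z) = −Σ p·log₂ p.
  −(0.519)·log₂(0.519) = 0.4911
  −(0.056)·log₂(0.056) = 0.2329
  −(0.051)·log₂(0.051) = 0.2190
  −(0.301)·log₂(0.301) = 0.5214
  −(0.062)·log₂(0.062) = 0.2487
  −(0.011)·log₂(0.011) = 0.0716
Sum: 0.4911 + 0.2329 + 0.2190 + 0.5214 + 0.2487 + 0.0716 = 1.785 bits.

1.785 bits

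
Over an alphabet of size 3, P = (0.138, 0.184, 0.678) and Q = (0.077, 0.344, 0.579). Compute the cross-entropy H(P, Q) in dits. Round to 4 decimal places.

H(P,Q) = −Σ p·log₁₀ q.
  −0.138·log₁₀(0.077) = 0.15366
  −0.184·log₁₀(0.344) = 0.08527
  −0.678·log₁₀(0.579) = 0.16090
H(P,Q) = 0.3998 dits.

0.3998 dits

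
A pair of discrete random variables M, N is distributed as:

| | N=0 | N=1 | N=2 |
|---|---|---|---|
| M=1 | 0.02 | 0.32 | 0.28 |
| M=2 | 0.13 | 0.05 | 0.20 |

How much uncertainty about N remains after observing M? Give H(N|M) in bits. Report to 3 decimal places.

1.258 bits

Marginals: p(M) = (0.6200, 0.3800), p(N) = (0.1500, 0.3700, 0.4800).
H(N|M) = Σ p(M) · H(N|M=·).
  M=1: p=0.6200, H(N|M=1) = 1.1702
  M=2: p=0.3800, H(N|M=2) = 1.4018
Weighted sum = 1.258 bits.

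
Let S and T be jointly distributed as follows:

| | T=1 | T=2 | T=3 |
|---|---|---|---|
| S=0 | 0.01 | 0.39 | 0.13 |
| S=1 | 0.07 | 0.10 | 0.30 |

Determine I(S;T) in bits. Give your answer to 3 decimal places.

0.216 bits

Marginals: p(S) = (0.5300, 0.4700), p(T) = (0.0800, 0.4900, 0.4300).
I(S;T) = Σ p(x,y)·log₂[p(x,y)/(p(x)p(y))].
  (0,1): 0.01·log₂(0.2358) = -0.0208
  (0,2): 0.39·log₂(1.5017) = 0.2288
  (0,3): 0.13·log₂(0.5704) = -0.1053
  (1,1): 0.07·log₂(1.8617) = 0.0628
  (1,2): 0.10·log₂(0.4342) = -0.1204
  (1,3): 0.30·log₂(1.4844) = 0.1710
Sum = 0.216 bits.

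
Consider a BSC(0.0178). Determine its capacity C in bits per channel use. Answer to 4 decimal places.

0.8711 bits

Binary symmetric channel: C = 1 − h₂(ε) where h₂ is the binary entropy function.
h₂(0.0178) = −0.0178·log₂0.0178 − 0.9822·log₂0.9822 = 0.1289.
C = 1 − 0.1289 = 0.8711 bits per channel use.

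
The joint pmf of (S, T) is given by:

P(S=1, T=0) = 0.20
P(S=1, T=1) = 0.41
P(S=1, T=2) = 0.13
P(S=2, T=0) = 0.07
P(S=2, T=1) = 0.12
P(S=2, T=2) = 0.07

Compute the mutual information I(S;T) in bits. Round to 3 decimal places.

0.008 bits

Marginals: p(S) = (0.7400, 0.2600), p(T) = (0.2700, 0.5300, 0.2000).
I(S;T) = Σ p(x,y)·log₂[p(x,y)/(p(x)p(y))].
  (1,0): 0.20·log₂(1.0010) = 0.0003
  (1,1): 0.41·log₂(1.0454) = 0.0263
  (1,2): 0.13·log₂(0.8784) = -0.0243
  (2,0): 0.07·log₂(0.9972) = -0.0003
  (2,1): 0.12·log₂(0.8708) = -0.0239
  (2,2): 0.07·log₂(1.3462) = 0.0300
Sum = 0.008 bits.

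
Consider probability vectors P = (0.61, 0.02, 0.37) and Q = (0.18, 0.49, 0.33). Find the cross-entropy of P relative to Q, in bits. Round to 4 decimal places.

H(P,Q) = −Σ p·log₂ q.
  −0.61·log₂(0.18) = 1.50910
  −0.02·log₂(0.49) = 0.02058
  −0.37·log₂(0.33) = 0.59180
H(P,Q) = 2.1215 bits.

2.1215 bits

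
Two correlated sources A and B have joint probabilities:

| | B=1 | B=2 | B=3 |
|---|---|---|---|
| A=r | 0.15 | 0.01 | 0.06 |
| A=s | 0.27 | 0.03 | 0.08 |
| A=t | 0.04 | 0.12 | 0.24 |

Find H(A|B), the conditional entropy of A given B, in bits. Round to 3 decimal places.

Marginals: p(A) = (0.2200, 0.3800, 0.4000), p(B) = (0.4600, 0.1600, 0.3800).
H(A|B) = Σ p(B) · H(A|B=·).
  B=1: p=0.4600, H(A|B=1) = 1.2848
  B=2: p=0.1600, H(A|B=2) = 1.0141
  B=3: p=0.3800, H(A|B=3) = 1.3124
Weighted sum = 1.252 bits.

1.252 bits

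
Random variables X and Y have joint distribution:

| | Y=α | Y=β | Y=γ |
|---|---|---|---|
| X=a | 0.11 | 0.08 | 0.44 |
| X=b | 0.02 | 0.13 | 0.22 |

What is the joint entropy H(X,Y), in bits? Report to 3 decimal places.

H(X,Y) = −Σ p(x,y)·log₂ p(x,y) over all 6 cells.
  cell (a,α): −0.11·log₂0.11 = 0.3503
  cell (a,β): −0.08·log₂0.08 = 0.2915
  cell (a,γ): −0.44·log₂0.44 = 0.5211
  cell (b,α): −0.02·log₂0.02 = 0.1129
  cell (b,β): −0.13·log₂0.13 = 0.3826
  cell (b,γ): −0.22·log₂0.22 = 0.4806
Sum = 2.139 bits.

2.139 bits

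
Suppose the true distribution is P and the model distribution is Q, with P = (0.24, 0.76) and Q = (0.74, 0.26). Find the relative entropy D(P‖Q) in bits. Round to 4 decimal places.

D(P‖Q) = Σ p·log₂(p/q).
  0.24·log₂(0.24/0.74) = -0.38988
  0.76·log₂(0.76/0.26) = 1.17609
D(P‖Q) = 0.7862 bits.

0.7862 bits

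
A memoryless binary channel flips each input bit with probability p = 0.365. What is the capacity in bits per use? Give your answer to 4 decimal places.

0.0532 bits

Binary symmetric channel: C = 1 − h₂(ε) where h₂ is the binary entropy function.
h₂(0.365) = −0.365·log₂0.365 − 0.635·log₂0.635 = 0.9468.
C = 1 − 0.9468 = 0.0532 bits per channel use.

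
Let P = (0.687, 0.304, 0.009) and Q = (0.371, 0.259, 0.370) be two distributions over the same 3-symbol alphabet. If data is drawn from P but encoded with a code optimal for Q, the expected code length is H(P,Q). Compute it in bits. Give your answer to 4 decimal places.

1.5882 bits

H(P,Q) = −Σ p·log₂ q.
  −0.687·log₂(0.371) = 0.98276
  −0.304·log₂(0.259) = 0.59249
  −0.009·log₂(0.370) = 0.01291
H(P,Q) = 1.5882 bits.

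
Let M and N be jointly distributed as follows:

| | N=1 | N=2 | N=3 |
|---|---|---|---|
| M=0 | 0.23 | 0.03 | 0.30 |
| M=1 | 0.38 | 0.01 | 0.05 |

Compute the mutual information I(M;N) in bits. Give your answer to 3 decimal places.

0.167 bits

Marginals: p(M) = (0.5600, 0.4400), p(N) = (0.6100, 0.0400, 0.3500).
I(M;N) = Σ p(x,y)·log₂[p(x,y)/(p(x)p(y))].
  (0,1): 0.23·log₂(0.6733) = -0.1313
  (0,2): 0.03·log₂(1.3393) = 0.0126
  (0,3): 0.30·log₂(1.5306) = 0.1842
  (1,1): 0.38·log₂(1.4158) = 0.1906
  (1,2): 0.01·log₂(0.5682) = -0.0082
  (1,3): 0.05·log₂(0.3247) = -0.0811
Sum = 0.167 bits.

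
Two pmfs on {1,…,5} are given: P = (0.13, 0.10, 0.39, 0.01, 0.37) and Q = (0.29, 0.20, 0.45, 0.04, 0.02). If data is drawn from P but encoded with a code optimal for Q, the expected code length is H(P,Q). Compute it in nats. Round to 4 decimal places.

H(P,Q) = −Σ p·ln q.
  −0.13·ln(0.29) = 0.16092
  −0.10·ln(0.20) = 0.16094
  −0.39·ln(0.45) = 0.31142
  −0.01·ln(0.04) = 0.03219
  −0.37·ln(0.02) = 1.44745
H(P,Q) = 2.1129 nats.

2.1129 nats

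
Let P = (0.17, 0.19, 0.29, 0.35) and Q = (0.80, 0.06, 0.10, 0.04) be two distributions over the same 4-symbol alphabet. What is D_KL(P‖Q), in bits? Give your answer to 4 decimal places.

D(P‖Q) = Σ p·log₂(p/q).
  0.17·log₂(0.17/0.80) = -0.37986
  0.19·log₂(0.19/0.06) = 0.31596
  0.29·log₂(0.29/0.10) = 0.44546
  0.35·log₂(0.35/0.04) = 1.09525
D(P‖Q) = 1.4768 bits.

1.4768 bits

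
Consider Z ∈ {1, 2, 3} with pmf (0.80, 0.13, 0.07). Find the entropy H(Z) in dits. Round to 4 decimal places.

0.2736 dits

H(Z) = −Σ p·log₁₀ p.
  −(0.80)·log₁₀(0.80) = 0.07753
  −(0.13)·log₁₀(0.13) = 0.11519
  −(0.07)·log₁₀(0.07) = 0.08084
Sum: 0.07753 + 0.11519 + 0.08084 = 0.2736 dits.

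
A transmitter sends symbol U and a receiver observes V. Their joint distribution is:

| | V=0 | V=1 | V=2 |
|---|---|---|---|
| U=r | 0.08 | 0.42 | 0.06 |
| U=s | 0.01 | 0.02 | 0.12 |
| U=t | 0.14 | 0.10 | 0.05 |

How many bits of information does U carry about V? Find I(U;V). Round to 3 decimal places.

0.300 bits

Marginals: p(U) = (0.5600, 0.1500, 0.2900), p(V) = (0.2300, 0.5400, 0.2300).
I(U;V) = H(U) + H(V) − H(U,V).
H(U) = 1.3969, H(V) = 1.4554, H(U,V) = 2.5525.
I(U;V) = 1.3969 + 1.4554 − 2.5525 = 0.300 bits.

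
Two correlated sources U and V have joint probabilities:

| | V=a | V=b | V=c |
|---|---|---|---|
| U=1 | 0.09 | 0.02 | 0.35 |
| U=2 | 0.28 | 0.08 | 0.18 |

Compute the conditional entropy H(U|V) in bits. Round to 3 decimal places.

0.858 bits

Marginals: p(U) = (0.4600, 0.5400), p(V) = (0.3700, 0.1000, 0.5300).
H(U|V) = Σ p(V) · H(U|V=·).
  V=a: p=0.3700, H(U|V=a) = 0.8004
  V=b: p=0.1000, H(U|V=b) = 0.7219
  V=c: p=0.5300, H(U|V=c) = 0.9245
Weighted sum = 0.858 bits.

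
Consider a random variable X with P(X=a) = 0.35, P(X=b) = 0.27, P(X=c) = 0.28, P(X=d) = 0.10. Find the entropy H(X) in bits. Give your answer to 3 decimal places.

1.887 bits

H(X) = −Σ p·log₂ p.
  −(0.35)·log₂(0.35) = 0.5301
  −(0.27)·log₂(0.27) = 0.5100
  −(0.28)·log₂(0.28) = 0.5142
  −(0.10)·log₂(0.10) = 0.3322
Sum: 0.5301 + 0.5100 + 0.5142 + 0.3322 = 1.887 bits.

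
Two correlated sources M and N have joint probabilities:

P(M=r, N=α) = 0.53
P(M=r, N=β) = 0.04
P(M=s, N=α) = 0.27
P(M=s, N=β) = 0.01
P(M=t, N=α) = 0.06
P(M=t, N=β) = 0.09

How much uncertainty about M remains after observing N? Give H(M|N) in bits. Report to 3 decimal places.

1.220 bits

Chain rule: H(M|N) = H(M,N) − H(N).
Marginals: p(M) = (0.5700, 0.2800, 0.1500), p(N) = (0.8600, 0.1400).
H(M,N) = 1.8038 bits; H(N) = 0.5842 bits.
H(M|N) = 1.8038 − 0.5842 = 1.220 bits.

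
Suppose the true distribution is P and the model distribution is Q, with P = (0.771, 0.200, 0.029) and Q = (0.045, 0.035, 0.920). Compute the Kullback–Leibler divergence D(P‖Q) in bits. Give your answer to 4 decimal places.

3.5184 bits

D(P‖Q) = Σ p·log₂(p/q).
  0.771·log₂(0.771/0.045) = 3.16012
  0.200·log₂(0.200/0.035) = 0.50291
  0.029·log₂(0.029/0.920) = -0.14464
D(P‖Q) = 3.5184 bits.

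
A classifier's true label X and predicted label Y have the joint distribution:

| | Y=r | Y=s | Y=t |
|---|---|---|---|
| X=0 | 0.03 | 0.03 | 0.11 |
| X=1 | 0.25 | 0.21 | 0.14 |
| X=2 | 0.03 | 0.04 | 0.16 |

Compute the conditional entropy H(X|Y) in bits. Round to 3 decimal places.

1.219 bits

Marginals: p(X) = (0.1700, 0.6000, 0.2300), p(Y) = (0.3100, 0.2800, 0.4100).
H(X|Y) = Σ p(Y) · H(X|Y=·).
  Y=r: p=0.3100, H(X|Y=r) = 0.9024
  Y=s: p=0.2800, H(X|Y=s) = 1.0576
  Y=t: p=0.4100, H(X|Y=t) = 1.5684
Weighted sum = 1.219 bits.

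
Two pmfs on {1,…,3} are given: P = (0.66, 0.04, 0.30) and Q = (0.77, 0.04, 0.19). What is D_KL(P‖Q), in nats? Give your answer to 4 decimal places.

D(P‖Q) = Σ p·ln(p/q).
  0.66·ln(0.66/0.77) = -0.10174
  0.04·ln(0.04/0.04) = 0.00000
  0.30·ln(0.30/0.19) = 0.13703
D(P‖Q) = 0.0353 nats.

0.0353 nats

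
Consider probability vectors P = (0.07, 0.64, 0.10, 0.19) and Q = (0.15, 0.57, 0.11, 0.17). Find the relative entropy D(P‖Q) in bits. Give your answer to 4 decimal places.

0.0467 bits

D(P‖Q) = Σ p·log₂(p/q).
  0.07·log₂(0.07/0.15) = -0.07697
  0.64·log₂(0.64/0.57) = 0.10695
  0.10·log₂(0.10/0.11) = -0.01375
  0.19·log₂(0.19/0.17) = 0.03049
D(P‖Q) = 0.0467 bits.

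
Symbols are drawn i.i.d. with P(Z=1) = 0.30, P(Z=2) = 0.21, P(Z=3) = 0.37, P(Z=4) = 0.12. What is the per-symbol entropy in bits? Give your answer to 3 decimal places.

1.892 bits

H(Z) = −Σ p·log₂ p.
  −(0.30)·log₂(0.30) = 0.5211
  −(0.21)·log₂(0.21) = 0.4728
  −(0.37)·log₂(0.37) = 0.5307
  −(0.12)·log₂(0.12) = 0.3671
Sum: 0.5211 + 0.4728 + 0.5307 + 0.3671 = 1.892 bits.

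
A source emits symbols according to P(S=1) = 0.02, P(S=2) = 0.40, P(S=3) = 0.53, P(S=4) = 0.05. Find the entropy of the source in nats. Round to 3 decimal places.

0.931 nats

H(S) = −Σ p·ln p.
  −(0.02)·ln(0.02) = 0.0782
  −(0.40)·ln(0.40) = 0.3665
  −(0.53)·ln(0.53) = 0.3365
  −(0.05)·ln(0.05) = 0.1498
Sum: 0.0782 + 0.3665 + 0.3365 + 0.1498 = 0.931 nats.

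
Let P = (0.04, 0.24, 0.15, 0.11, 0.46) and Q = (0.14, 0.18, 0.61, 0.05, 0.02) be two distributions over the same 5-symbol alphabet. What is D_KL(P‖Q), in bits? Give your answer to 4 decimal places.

1.9297 bits

D(P‖Q) = Σ p·log₂(p/q).
  0.04·log₂(0.04/0.14) = -0.07229
  0.24·log₂(0.24/0.18) = 0.09961
  0.15·log₂(0.15/0.61) = -0.30358
  0.11·log₂(0.11/0.05) = 0.12513
  0.46·log₂(0.46/0.02) = 2.08084
D(P‖Q) = 1.9297 bits.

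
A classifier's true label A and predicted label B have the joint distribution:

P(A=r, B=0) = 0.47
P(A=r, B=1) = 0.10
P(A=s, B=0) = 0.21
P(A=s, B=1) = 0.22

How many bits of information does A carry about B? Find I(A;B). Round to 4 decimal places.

0.0927 bits

Marginals: p(A) = (0.5700, 0.4300), p(B) = (0.6800, 0.3200).
I(A;B) = H(A) + H(B) − H(A,B).
H(A) = 0.9858, H(B) = 0.9044, H(A,B) = 1.7975.
I(A;B) = 0.9858 + 0.9044 − 1.7975 = 0.0927 bits.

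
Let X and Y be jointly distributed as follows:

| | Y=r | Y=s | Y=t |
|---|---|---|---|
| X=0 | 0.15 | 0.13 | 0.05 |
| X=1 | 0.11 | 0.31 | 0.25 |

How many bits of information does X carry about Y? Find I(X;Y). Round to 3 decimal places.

0.079 bits

Marginals: p(X) = (0.3300, 0.6700), p(Y) = (0.2600, 0.4400, 0.3000).
I(X;Y) = H(X) + H(Y) − H(X,Y).
H(X) = 0.9149, H(Y) = 1.5475, H(X,Y) = 2.3834.
I(X;Y) = 0.9149 + 1.5475 − 2.3834 = 0.079 bits.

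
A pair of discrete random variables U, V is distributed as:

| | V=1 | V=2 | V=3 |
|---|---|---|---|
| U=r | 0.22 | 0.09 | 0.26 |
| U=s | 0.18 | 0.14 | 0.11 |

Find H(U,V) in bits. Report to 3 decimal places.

H(U,V) = −Σ p(x,y)·log₂ p(x,y) over all 6 cells.
  cell (r,1): −0.22·log₂0.22 = 0.4806
  cell (r,2): −0.09·log₂0.09 = 0.3127
  cell (r,3): −0.26·log₂0.26 = 0.5053
  cell (s,1): −0.18·log₂0.18 = 0.4453
  cell (s,2): −0.14·log₂0.14 = 0.3971
  cell (s,3): −0.11·log₂0.11 = 0.3503
Sum = 2.491 bits.

2.491 bits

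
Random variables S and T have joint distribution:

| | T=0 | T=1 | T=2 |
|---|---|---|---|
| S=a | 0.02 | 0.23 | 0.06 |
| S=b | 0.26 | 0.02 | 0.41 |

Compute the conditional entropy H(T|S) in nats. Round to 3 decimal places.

0.760 nats

Marginals: p(S) = (0.3100, 0.6900), p(T) = (0.2800, 0.2500, 0.4700).
H(T|S) = Σ p(S) · H(T|S=·).
  S=a: p=0.3100, H(T|S=a) = 0.7161
  S=b: p=0.6900, H(T|S=b) = 0.7797
Weighted sum = 0.760 nats.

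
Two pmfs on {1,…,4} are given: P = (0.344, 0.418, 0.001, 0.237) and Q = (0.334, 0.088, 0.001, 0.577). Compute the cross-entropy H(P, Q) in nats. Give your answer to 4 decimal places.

H(P,Q) = −Σ p·ln q.
  −0.344·ln(0.334) = 0.37724
  −0.418·ln(0.088) = 1.01591
  −0.001·ln(0.001) = 0.00691
  −0.237·ln(0.577) = 0.13033
H(P,Q) = 1.5304 nats.

1.5304 nats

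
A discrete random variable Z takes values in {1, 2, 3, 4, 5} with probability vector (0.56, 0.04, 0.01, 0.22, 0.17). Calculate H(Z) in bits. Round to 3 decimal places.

H(Z) = −Σ p·log₂ p.
  −(0.56)·log₂(0.56) = 0.4684
  −(0.04)·log₂(0.04) = 0.1858
  −(0.01)·log₂(0.01) = 0.0664
  −(0.22)·log₂(0.22) = 0.4806
  −(0.17)·log₂(0.17) = 0.4346
Sum: 0.4684 + 0.1858 + 0.0664 + 0.4806 + 0.4346 = 1.636 bits.

1.636 bits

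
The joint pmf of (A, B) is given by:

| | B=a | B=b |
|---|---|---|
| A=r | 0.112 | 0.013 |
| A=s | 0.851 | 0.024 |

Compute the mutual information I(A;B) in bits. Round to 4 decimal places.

Marginals: p(A) = (0.1250, 0.8750), p(B) = (0.9630, 0.0370).
I(A;B) = Σ p(x,y)·log₂[p(x,y)/(p(x)p(y))].
  (r,a): 0.112·log₂(0.9304) = -0.01165
  (r,b): 0.013·log₂(2.8108) = 0.01938
  (s,a): 0.851·log₂(1.0099) = 0.01214
  (s,b): 0.024·log₂(0.7413) = -0.01036
Sum = 0.0095 bits.

0.0095 bits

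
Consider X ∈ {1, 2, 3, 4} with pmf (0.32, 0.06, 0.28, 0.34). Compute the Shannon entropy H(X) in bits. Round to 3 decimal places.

1.813 bits

H(X) = −Σ p·log₂ p.
  −(0.32)·log₂(0.32) = 0.5260
  −(0.06)·log₂(0.06) = 0.2435
  −(0.28)·log₂(0.28) = 0.5142
  −(0.34)·log₂(0.34) = 0.5292
Sum: 0.5260 + 0.2435 + 0.5142 + 0.5292 = 1.813 bits.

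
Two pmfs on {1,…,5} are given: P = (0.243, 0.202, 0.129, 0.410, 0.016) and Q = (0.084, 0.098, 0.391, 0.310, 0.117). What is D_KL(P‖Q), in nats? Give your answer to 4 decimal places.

0.3440 nats

D(P‖Q) = Σ p·ln(p/q).
  0.243·ln(0.243/0.084) = 0.25813
  0.202·ln(0.202/0.098) = 0.14611
  0.129·ln(0.129/0.391) = -0.14305
  0.410·ln(0.410/0.310) = 0.11463
  0.016·ln(0.016/0.117) = -0.03183
D(P‖Q) = 0.3440 nats.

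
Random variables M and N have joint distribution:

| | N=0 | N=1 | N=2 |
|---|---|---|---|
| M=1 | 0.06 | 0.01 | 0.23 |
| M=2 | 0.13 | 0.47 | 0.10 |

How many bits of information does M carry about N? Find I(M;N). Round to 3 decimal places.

Marginals: p(M) = (0.3000, 0.7000), p(N) = (0.1900, 0.4800, 0.3300).
I(M;N) = H(M) + H(N) − H(M,N).
H(M) = 0.8813, H(N) = 1.4913, H(M,N) = 2.0244.
I(M;N) = 0.8813 + 1.4913 − 2.0244 = 0.348 bits.

0.348 bits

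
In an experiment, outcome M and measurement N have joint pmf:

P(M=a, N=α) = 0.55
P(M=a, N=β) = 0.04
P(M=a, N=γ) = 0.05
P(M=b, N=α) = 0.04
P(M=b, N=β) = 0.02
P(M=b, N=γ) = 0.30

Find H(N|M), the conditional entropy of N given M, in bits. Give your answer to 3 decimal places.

Marginals: p(M) = (0.6400, 0.3600), p(N) = (0.5900, 0.0600, 0.3500).
H(N|M) = Σ p(M) · H(N|M=·).
  M=a: p=0.6400, H(N|M=a) = 0.7252
  M=b: p=0.3600, H(N|M=b) = 0.8031
Weighted sum = 0.753 bits.

0.753 bits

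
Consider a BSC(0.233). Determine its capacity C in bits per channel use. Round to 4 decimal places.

0.2168 bits

Binary symmetric channel: C = 1 − h₂(ε) where h₂ is the binary entropy function.
h₂(0.233) = −0.233·log₂0.233 − 0.767·log₂0.767 = 0.7832.
C = 1 − 0.7832 = 0.2168 bits per channel use.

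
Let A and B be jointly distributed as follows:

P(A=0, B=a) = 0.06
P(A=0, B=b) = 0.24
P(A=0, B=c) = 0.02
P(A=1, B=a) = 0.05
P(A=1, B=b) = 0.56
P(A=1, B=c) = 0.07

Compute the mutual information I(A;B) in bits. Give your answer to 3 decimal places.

0.021 bits

Marginals: p(A) = (0.3200, 0.6800), p(B) = (0.1100, 0.8000, 0.0900).
I(A;B) = H(A) + H(B) − H(A,B).
H(A) = 0.9044, H(B) = 0.9205, H(A,B) = 1.8036.
I(A;B) = 0.9044 + 0.9205 − 1.8036 = 0.021 bits.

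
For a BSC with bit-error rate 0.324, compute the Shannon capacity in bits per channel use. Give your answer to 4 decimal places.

0.0913 bits

Binary symmetric channel: C = 1 − h₂(ε) where h₂ is the binary entropy function.
h₂(0.324) = −0.324·log₂0.324 − 0.676·log₂0.676 = 0.9087.
C = 1 − 0.9087 = 0.0913 bits per channel use.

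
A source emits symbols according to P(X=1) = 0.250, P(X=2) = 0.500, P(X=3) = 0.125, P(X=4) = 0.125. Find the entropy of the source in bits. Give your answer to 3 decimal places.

H(X) = −Σ p·log₂ p.
  −(0.250)·log₂(0.250) = 0.5000
  −(0.500)·log₂(0.500) = 0.5000
  −(0.125)·log₂(0.125) = 0.3750
  −(0.125)·log₂(0.125) = 0.3750
Sum: 0.5000 + 0.5000 + 0.3750 + 0.3750 = 1.750 bits.

1.750 bits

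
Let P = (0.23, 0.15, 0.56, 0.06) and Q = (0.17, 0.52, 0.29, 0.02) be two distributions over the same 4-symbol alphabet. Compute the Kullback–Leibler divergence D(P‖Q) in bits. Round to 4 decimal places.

D(P‖Q) = Σ p·log₂(p/q).
  0.23·log₂(0.23/0.17) = 0.10030
  0.15·log₂(0.15/0.52) = -0.26903
  0.56·log₂(0.56/0.29) = 0.53165
  0.06·log₂(0.06/0.02) = 0.09510
D(P‖Q) = 0.4580 bits.

0.4580 bits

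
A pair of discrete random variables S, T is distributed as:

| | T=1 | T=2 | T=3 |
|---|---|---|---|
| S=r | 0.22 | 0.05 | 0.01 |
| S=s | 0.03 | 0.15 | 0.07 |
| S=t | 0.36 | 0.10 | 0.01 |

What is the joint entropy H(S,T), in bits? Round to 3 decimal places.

H(S,T) = −Σ p(x,y)·log₂ p(x,y) over all 9 cells.
  cell (r,1): −0.22·log₂0.22 = 0.4806
  cell (r,2): −0.05·log₂0.05 = 0.2161
  cell (r,3): −0.01·log₂0.01 = 0.0664
  cell (s,1): −0.03·log₂0.03 = 0.1518
  cell (s,2): −0.15·log₂0.15 = 0.4105
  cell (s,3): −0.07·log₂0.07 = 0.2686
  cell (t,1): −0.36·log₂0.36 = 0.5306
  cell (t,2): −0.10·log₂0.10 = 0.3322
  cell (t,3): −0.01·log₂0.01 = 0.0664
Sum = 2.523 bits.

2.523 bits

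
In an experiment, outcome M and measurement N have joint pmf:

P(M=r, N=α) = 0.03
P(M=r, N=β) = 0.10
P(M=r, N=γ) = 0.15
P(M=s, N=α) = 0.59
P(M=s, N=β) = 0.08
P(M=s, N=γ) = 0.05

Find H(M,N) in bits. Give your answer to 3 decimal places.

1.851 bits

H(M,N) = −Σ p(x,y)·log₂ p(x,y) over all 6 cells.
  cell (r,α): −0.03·log₂0.03 = 0.1518
  cell (r,β): −0.10·log₂0.10 = 0.3322
  cell (r,γ): −0.15·log₂0.15 = 0.4105
  cell (s,α): −0.59·log₂0.59 = 0.4491
  cell (s,β): −0.08·log₂0.08 = 0.2915
  cell (s,γ): −0.05·log₂0.05 = 0.2161
Sum = 1.851 bits.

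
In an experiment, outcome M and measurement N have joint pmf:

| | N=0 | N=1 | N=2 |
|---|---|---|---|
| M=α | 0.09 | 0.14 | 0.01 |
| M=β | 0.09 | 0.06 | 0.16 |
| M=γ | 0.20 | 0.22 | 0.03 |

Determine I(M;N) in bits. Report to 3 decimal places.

Marginals: p(M) = (0.2400, 0.3100, 0.4500), p(N) = (0.3800, 0.4200, 0.2000).
I(M;N) = H(M) + H(N) − H(M,N).
H(M) = 1.5363, H(N) = 1.5205, H(M,N) = 2.8521.
I(M;N) = 1.5363 + 1.5205 − 2.8521 = 0.205 bits.

0.205 bits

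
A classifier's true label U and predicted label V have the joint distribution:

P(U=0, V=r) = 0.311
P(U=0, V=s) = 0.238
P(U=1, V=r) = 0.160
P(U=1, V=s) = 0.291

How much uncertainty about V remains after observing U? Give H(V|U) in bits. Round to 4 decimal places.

0.9651 bits

Chain rule: H(V|U) = H(U,V) − H(U).
Marginals: p(U) = (0.5490, 0.4510), p(V) = (0.4710, 0.5290).
H(U,V) = 1.9582 bits; H(U) = 0.9931 bits.
H(V|U) = 1.9582 − 0.9931 = 0.9651 bits.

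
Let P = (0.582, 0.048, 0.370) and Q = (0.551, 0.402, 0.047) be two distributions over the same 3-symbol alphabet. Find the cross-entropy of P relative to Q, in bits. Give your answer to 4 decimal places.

H(P,Q) = −Σ p·log₂ q.
  −0.582·log₂(0.551) = 0.50045
  −0.048·log₂(0.402) = 0.06311
  −0.370·log₂(0.047) = 1.63214
H(P,Q) = 2.1957 bits.

2.1957 bits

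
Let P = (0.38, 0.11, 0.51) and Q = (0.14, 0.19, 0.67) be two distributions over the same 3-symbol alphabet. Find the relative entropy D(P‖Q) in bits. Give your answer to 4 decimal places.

D(P‖Q) = Σ p·log₂(p/q).
  0.38·log₂(0.38/0.14) = 0.54742
  0.11·log₂(0.11/0.19) = -0.08673
  0.51·log₂(0.51/0.67) = -0.20077
D(P‖Q) = 0.2599 bits.

0.2599 bits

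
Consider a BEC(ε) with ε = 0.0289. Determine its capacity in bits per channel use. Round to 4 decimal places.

Binary erasure channel: capacity C = 1 − ε.
C = 1 − 0.0289 = 0.9711 bits per channel use.

0.9711 bits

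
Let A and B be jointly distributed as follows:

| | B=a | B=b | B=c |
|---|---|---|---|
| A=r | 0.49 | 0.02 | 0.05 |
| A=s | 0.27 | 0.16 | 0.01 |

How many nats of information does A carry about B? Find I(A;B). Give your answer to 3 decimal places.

0.102 nats

Marginals: p(A) = (0.5600, 0.4400), p(B) = (0.7600, 0.1800, 0.0600).
I(A;B) = H(A) + H(B) − H(A,B).
H(A) = 0.6859, H(B) = 0.6860, H(A,B) = 1.2704.
I(A;B) = 0.6859 + 0.6860 − 1.2704 = 0.102 nats.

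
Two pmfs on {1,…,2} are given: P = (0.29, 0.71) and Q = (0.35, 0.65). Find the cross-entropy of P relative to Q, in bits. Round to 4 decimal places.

H(P,Q) = −Σ p·log₂ q.
  −0.29·log₂(0.35) = 0.43923
  −0.71·log₂(0.65) = 0.44126
H(P,Q) = 0.8805 bits.

0.8805 bits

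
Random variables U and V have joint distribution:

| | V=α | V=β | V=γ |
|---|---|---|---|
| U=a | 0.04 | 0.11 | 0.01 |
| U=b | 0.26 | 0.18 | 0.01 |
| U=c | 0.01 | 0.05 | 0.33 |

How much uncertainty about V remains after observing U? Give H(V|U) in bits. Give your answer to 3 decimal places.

0.959 bits

Marginals: p(U) = (0.1600, 0.4500, 0.3900), p(V) = (0.3100, 0.3400, 0.3500).
H(V|U) = Σ p(U) · H(V|U=·).
  U=a: p=0.1600, H(V|U=a) = 1.1216
  U=b: p=0.4500, H(V|U=b) = 1.1081
  U=c: p=0.3900, H(V|U=c) = 0.7194
Weighted sum = 0.959 bits.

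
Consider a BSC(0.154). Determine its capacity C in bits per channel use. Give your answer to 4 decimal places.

0.3802 bits

Binary symmetric channel: C = 1 − h₂(ε) where h₂ is the binary entropy function.
h₂(0.154) = −0.154·log₂0.154 − 0.846·log₂0.846 = 0.6198.
C = 1 − 0.6198 = 0.3802 bits per channel use.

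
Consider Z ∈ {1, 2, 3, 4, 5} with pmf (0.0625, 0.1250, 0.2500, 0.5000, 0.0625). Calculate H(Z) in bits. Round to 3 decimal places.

1.875 bits

H(Z) = −Σ p·log₂ p.
  −(0.0625)·log₂(0.0625) = 0.2500
  −(0.1250)·log₂(0.1250) = 0.3750
  −(0.2500)·log₂(0.2500) = 0.5000
  −(0.5000)·log₂(0.5000) = 0.5000
  −(0.0625)·log₂(0.0625) = 0.2500
Sum: 0.2500 + 0.3750 + 0.5000 + 0.5000 + 0.2500 = 1.875 bits.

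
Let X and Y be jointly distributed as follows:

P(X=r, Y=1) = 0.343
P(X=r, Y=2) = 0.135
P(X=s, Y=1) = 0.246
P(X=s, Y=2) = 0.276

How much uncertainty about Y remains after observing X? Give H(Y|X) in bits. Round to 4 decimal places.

0.9312 bits

Chain rule: H(Y|X) = H(X,Y) − H(X).
Marginals: p(X) = (0.4780, 0.5220), p(Y) = (0.5890, 0.4110).
H(X,Y) = 1.9298 bits; H(X) = 0.9986 bits.
H(Y|X) = 1.9298 − 0.9986 = 0.9312 bits.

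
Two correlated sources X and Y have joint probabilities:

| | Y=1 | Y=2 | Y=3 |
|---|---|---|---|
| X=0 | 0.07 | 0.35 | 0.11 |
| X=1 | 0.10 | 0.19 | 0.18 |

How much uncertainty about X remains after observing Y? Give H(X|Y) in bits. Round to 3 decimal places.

Chain rule: H(X|Y) = H(X,Y) − H(Y).
Marginals: p(X) = (0.5300, 0.4700), p(Y) = (0.1700, 0.5400, 0.2900).
H(X,Y) = 2.3817 bits; H(Y) = 1.4325 bits.
H(X|Y) = 2.3817 − 1.4325 = 0.949 bits.

0.949 bits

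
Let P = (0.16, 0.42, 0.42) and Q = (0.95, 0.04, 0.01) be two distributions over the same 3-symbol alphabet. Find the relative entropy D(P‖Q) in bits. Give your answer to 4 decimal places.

D(P‖Q) = Σ p·log₂(p/q).
  0.16·log₂(0.16/0.95) = -0.41118
  0.42·log₂(0.42/0.04) = 1.42477
  0.42·log₂(0.42/0.01) = 2.26477
D(P‖Q) = 3.2784 bits.

3.2784 bits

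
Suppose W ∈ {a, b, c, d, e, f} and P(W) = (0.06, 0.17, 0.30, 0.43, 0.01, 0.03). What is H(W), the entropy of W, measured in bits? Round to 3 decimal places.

1.941 bits

H(W) = −Σ p·log₂ p.
  −(0.06)·log₂(0.06) = 0.2435
  −(0.17)·log₂(0.17) = 0.4346
  −(0.30)·log₂(0.30) = 0.5211
  −(0.43)·log₂(0.43) = 0.5236
  −(0.01)·log₂(0.01) = 0.0664
  −(0.03)·log₂(0.03) = 0.1518
Sum: 0.2435 + 0.4346 + 0.5211 + 0.5236 + 0.0664 + 0.1518 = 1.941 bits.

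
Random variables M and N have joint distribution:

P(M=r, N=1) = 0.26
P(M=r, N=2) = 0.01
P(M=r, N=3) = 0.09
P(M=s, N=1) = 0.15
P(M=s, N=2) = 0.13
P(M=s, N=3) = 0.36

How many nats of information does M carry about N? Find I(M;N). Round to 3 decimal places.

0.123 nats

Marginals: p(M) = (0.3600, 0.6400), p(N) = (0.4100, 0.1400, 0.4500).
I(M;N) = Σ p(x,y)·ln[p(x,y)/(p(x)p(y))].
  (r,1): 0.26·ln(1.7615) = 0.1472
  (r,2): 0.01·ln(0.1984) = -0.0162
  (r,3): 0.09·ln(0.5556) = -0.0529
  (s,1): 0.15·ln(0.5716) = -0.0839
  (s,2): 0.13·ln(1.4509) = 0.0484
  (s,3): 0.36·ln(1.2500) = 0.0803
Sum = 0.123 nats.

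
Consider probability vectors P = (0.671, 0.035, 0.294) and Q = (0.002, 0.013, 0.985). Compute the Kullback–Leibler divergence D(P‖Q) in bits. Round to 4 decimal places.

5.1670 bits

D(P‖Q) = Σ p·log₂(p/q).
  0.671·log₂(0.671/0.002) = 5.62980
  0.035·log₂(0.035/0.013) = 0.05001
  0.294·log₂(0.294/0.985) = -0.51283
D(P‖Q) = 5.1670 bits.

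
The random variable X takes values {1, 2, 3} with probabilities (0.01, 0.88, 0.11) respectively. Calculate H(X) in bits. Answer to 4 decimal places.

H(X) = −Σ p·log₂ p.
  −(0.01)·log₂(0.01) = 0.06644
  −(0.88)·log₂(0.88) = 0.16229
  −(0.11)·log₂(0.11) = 0.35029
Sum: 0.06644 + 0.16229 + 0.35029 = 0.5790 bits.

0.5790 bits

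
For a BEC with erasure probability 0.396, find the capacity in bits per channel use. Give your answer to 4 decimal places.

Binary erasure channel: capacity C = 1 − ε.
C = 1 − 0.396 = 0.6040 bits per channel use.

0.6040 bits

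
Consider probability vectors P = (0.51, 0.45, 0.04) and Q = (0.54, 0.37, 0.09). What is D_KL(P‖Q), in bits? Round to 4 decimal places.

0.0382 bits

D(P‖Q) = Σ p·log₂(p/q).
  0.51·log₂(0.51/0.54) = -0.04206
  0.45·log₂(0.45/0.37) = 0.12708
  0.04·log₂(0.04/0.09) = -0.04680
D(P‖Q) = 0.0382 bits.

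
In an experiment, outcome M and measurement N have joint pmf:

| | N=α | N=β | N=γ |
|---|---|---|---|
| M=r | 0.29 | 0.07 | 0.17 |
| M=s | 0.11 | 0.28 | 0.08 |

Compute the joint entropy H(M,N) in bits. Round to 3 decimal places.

H(M,N) = −Σ p(x,y)·log₂ p(x,y) over all 6 cells.
  cell (r,α): −0.29·log₂0.29 = 0.5179
  cell (r,β): −0.07·log₂0.07 = 0.2686
  cell (r,γ): −0.17·log₂0.17 = 0.4346
  cell (s,α): −0.11·log₂0.11 = 0.3503
  cell (s,β): −0.28·log₂0.28 = 0.5142
  cell (s,γ): −0.08·log₂0.08 = 0.2915
Sum = 2.377 bits.

2.377 bits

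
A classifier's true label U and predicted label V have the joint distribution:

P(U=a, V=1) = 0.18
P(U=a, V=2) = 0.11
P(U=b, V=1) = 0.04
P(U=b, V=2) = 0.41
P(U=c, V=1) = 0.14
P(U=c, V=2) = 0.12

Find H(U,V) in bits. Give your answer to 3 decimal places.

2.273 bits

H(U,V) = −Σ p(x,y)·log₂ p(x,y) over all 6 cells.
  cell (a,1): −0.18·log₂0.18 = 0.4453
  cell (a,2): −0.11·log₂0.11 = 0.3503
  cell (b,1): −0.04·log₂0.04 = 0.1858
  cell (b,2): −0.41·log₂0.41 = 0.5274
  cell (c,1): −0.14·log₂0.14 = 0.3971
  cell (c,2): −0.12·log₂0.12 = 0.3671
Sum = 2.273 bits.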